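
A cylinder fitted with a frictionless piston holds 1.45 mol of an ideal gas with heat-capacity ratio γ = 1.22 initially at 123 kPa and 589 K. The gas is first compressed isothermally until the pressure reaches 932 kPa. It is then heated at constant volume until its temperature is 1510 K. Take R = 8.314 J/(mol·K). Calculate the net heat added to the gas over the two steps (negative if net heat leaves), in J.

V₁ = nRT₁/P₁ = 1.45×8.314×589/123 = 57.7 L.
Step 1 — Isothermal: T stays 589 K; PV = const ⇒ V₂ = 7.62 L, P₂ = 932 kPa.
ΔU = 0 (ideal gas, T constant).
W = nRT ln(V₂/V₁) = 1.45×8.314×589×ln(0.132) = -14400 J.
Q = ΔU + W = -14400 J.
State after step 1: P = 932 kPa, V = 7.62 L, T = 589 K.
Step 2 — Isochoric: V stays 7.62 L; P/T = const ⇒ T₂ = 1510 K, P₂ = 2390 kPa.
W = 0 (no volume change).
ΔU = nCvΔT = 1.45×37.8×(1510−589) = 50500 J.
Q = ΔU = 50500 J.
Net over both steps: W = -14400 J, Q = 36100 J, ΔU = 50500 J.

36100 J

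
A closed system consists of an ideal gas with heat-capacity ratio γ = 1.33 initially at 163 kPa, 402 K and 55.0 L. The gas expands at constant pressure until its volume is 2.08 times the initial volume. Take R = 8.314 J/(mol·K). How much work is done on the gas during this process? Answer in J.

n = P₁V₁/(RT₁) = 163×55.0/(8.314×402) = 2.68 mol.
Isobaric: P stays 163 kPa; V/T = const ⇒ T₂ = 836 K, V₂ = 114 L.
W = PΔV = 163×(114−55.0) kPa·L = 9680 J.
Work done on the gas = −W_by = -9680 J.

-9680 J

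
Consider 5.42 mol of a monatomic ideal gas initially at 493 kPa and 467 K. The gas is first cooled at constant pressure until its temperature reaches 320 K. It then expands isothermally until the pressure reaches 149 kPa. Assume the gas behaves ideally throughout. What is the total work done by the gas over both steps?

10600 J

V₁ = nRT₁/P₁ = 5.42×8.314×467/493 = 42.7 L.
Step 1 — Isobaric: P stays 493 kPa; V/T = const ⇒ T₂ = 320 K, V₂ = 29.2 L.
W = PΔV = 493×(29.2−42.7) kPa·L = -6620 J.
ΔU = nCvΔT = 5.42×12.5×(320−467) = -9940 J.
Q = ΔU + W = nCpΔT = -16600 J.
State after step 1: P = 493 kPa, V = 29.2 L, T = 320 K.
Step 2 — Isothermal: T stays 320 K; PV = const ⇒ V₂ = 96.8 L, P₂ = 149 kPa.
ΔU = 0 (ideal gas, T constant).
W = nRT ln(V₂/V₁) = 5.42×8.314×320×ln(3.31) = 17300 J.
Q = ΔU + W = 17300 J.
Net over both steps: W = 10600 J, Q = 694 J, ΔU = -9940 J.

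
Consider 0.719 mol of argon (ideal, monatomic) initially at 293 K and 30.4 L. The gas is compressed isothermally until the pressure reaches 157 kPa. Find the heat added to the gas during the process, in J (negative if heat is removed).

-1760 J

P₁ = nRT₁/V₁ = 0.719×8.314×293/30.4 = 57.6 kPa.
Isothermal: T stays 293 K; PV = const ⇒ V₂ = 11.2 L, P₂ = 157 kPa.
ΔU = 0 (ideal gas, T constant).
W = nRT ln(V₂/V₁) = 0.719×8.314×293×ln(0.367) = -1760 J.
Q = ΔU + W = -1760 J.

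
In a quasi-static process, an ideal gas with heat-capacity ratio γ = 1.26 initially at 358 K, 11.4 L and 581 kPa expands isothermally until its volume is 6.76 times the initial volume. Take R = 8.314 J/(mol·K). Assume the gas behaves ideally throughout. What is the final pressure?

85.9 kPa

Isothermal: T stays 358 K; PV = const ⇒ V₂ = 77.1 L, P₂ = 85.9 kPa.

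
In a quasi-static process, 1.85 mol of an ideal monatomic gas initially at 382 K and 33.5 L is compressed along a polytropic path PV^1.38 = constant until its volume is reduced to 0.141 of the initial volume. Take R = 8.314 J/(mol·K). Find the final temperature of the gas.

804 K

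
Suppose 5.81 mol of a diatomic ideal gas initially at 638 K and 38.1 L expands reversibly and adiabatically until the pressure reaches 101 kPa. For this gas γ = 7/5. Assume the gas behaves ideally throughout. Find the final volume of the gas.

P₁ = nRT₁/V₁ = 5.81×8.314×638/38.1 = 809 kPa.
Adiabatic: T₂/T₁ = (P₂/P₁)^((γ−1)/γ) ⇒ T₂ = 638×(0.125)^0.286 = 352 K; V₂ = 168 L.

168 L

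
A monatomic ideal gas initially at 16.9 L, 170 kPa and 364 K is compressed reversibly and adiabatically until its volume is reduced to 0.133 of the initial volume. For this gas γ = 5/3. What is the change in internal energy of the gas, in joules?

n = P₁V₁/(RT₁) = 170×16.9/(8.314×364) = 0.949 mol.
Adiabatic: TV^(γ−1) = const ⇒ T₂ = 364×(7.52)^0.667 = 1400 K; PV^γ = const ⇒ P₂ = 4910 kPa.
For an ideal gas ΔU = nCvΔT with Cv = (3/2)R = 12.5 J/(mol·K).
ΔU = 0.949×12.5×(1400−364) = 12200 J.

12200 J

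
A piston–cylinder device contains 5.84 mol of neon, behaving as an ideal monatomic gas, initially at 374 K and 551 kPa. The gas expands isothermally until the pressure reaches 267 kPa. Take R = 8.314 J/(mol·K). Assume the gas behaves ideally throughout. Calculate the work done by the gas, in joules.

13200 J

V₁ = nRT₁/P₁ = 5.84×8.314×374/551 = 33.0 L.
Isothermal: T stays 374 K; PV = const ⇒ V₂ = 68.0 L, P₂ = 267 kPa.
W = nRT ln(V₂/V₁) = 5.84×8.314×374×ln(2.06) = 13200 J.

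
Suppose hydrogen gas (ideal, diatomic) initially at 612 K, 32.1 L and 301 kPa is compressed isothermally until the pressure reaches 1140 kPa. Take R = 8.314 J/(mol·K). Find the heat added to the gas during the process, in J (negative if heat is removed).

-12900 J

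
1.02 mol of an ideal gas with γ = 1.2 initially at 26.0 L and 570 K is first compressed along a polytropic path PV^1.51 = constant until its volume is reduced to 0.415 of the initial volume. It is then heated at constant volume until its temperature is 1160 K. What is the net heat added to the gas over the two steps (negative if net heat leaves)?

19700 J

P₁ = nRT₁/V₁ = 1.02×8.314×570/26.0 = 186 kPa.
Step 1 — Polytropic n=1.51: T₂ = T₁(V₁/V₂)^(n−1) = 570×(2.41)^0.51 = 893 K; P₂ = P₁(V₁/V₂)^n = 702 kPa.
W = (P₁V₁−P₂V₂)/(n−1) = (186×26.0−702×10.8)/0.51 = -5360 J.
ΔU = nCvΔT = 1.02×41.6×(893−570) = 13700 J.
Q = ΔU + W = 8320 J.
State after step 1: P = 702 kPa, V = 10.8 L, T = 893 K.
Step 2 — Isochoric: V stays 10.8 L; P/T = const ⇒ T₂ = 1160 K, P₂ = 912 kPa.
W = 0 (no volume change).
ΔU = nCvΔT = 1.02×41.6×(1160−893) = 11300 J.
Q = ΔU = 11300 J.
Net over both steps: W = -5360 J, Q = 19700 J, ΔU = 25000 J.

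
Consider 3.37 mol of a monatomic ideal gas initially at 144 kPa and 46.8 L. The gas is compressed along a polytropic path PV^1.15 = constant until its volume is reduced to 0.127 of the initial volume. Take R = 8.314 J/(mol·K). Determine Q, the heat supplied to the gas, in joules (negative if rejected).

T₁ = P₁V₁/(nR) = 144×46.8/(3.37×8.314) = 241 K.
Polytropic n=1.15: T₂ = T₁(V₁/V₂)^(n−1) = 241×(7.87)^0.15 = 328 K; P₂ = P₁(V₁/V₂)^n = 1550 kPa.
W = (P₁V₁−P₂V₂)/(n−1) = (144×46.8−1550×5.94)/0.15 = -16300 J.
ΔU = nCvΔT = 3.37×12.5×(328−241) = 3670 J.
Q = ΔU + W = -12600 J.

-12600 J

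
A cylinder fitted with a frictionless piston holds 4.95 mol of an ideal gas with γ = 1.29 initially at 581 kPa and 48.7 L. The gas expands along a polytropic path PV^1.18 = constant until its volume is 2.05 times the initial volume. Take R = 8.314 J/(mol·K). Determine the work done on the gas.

-19100 J

T₁ = P₁V₁/(nR) = 581×48.7/(4.95×8.314) = 688 K.
Polytropic n=1.18: T₂ = T₁(V₁/V₂)^(n−1) = 688×(0.488)^0.18 = 604 K; P₂ = P₁(V₁/V₂)^n = 249 kPa.
W = (P₁V₁−P₂V₂)/(n−1) = (581×48.7−249×99.8)/0.18 = 19100 J.
Work done on the gas = −W_by = -19100 J.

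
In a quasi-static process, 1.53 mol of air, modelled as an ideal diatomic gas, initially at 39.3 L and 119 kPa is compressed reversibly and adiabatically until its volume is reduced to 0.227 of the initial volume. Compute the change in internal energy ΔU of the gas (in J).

9470 J

T₁ = P₁V₁/(nR) = 119×39.3/(1.53×8.314) = 368 K.
Adiabatic: TV^(γ−1) = const ⇒ T₂ = 368×(4.41)^0.400 = 665 K; PV^γ = const ⇒ P₂ = 949 kPa.
For an ideal gas ΔU = nCvΔT with Cv = (5/2)R = 20.8 J/(mol·K).
ΔU = 1.53×20.8×(665−368) = 9470 J.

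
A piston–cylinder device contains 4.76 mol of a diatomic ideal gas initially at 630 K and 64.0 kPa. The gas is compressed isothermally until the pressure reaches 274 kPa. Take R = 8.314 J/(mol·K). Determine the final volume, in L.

91.0 L

V₁ = nRT₁/P₁ = 4.76×8.314×630/64.0 = 390 L.
Isothermal: T stays 630 K; PV = const ⇒ V₂ = 91.0 L, P₂ = 274 kPa.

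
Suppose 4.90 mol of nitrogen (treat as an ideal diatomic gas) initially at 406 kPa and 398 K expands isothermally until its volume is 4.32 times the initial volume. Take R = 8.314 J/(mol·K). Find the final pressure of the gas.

94.0 kPa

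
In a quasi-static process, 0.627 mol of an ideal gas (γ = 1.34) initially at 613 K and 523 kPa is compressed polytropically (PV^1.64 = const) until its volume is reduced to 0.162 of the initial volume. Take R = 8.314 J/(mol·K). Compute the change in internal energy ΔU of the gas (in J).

V₁ = nRT₁/P₁ = 0.627×8.314×613/523 = 6.11 L.
Polytropic n=1.64: T₂ = T₁(V₁/V₂)^(n−1) = 613×(6.17)^0.64 = 1970 K; P₂ = P₁(V₁/V₂)^n = 10300 kPa.
For an ideal gas ΔU = nCvΔT with Cv = R/(γ−1) = 24.5 J/(mol·K).
ΔU = 0.627×24.5×(1970−613) = 20700 J.

20700 J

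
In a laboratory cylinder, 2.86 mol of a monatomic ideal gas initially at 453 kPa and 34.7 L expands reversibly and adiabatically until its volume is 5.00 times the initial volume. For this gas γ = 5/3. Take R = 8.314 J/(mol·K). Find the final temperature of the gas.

226 K

T₁ = P₁V₁/(nR) = 453×34.7/(2.86×8.314) = 661 K.
Adiabatic: TV^(γ−1) = const ⇒ T₂ = 661×(0.200)^0.667 = 226 K; PV^γ = const ⇒ P₂ = 31.0 kPa.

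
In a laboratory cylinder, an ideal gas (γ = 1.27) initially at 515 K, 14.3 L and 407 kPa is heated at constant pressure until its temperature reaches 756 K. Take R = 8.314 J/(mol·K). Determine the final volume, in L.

21.0 L

Isobaric: P stays 407 kPa; V/T = const ⇒ T₂ = 756 K, V₂ = 21.0 L.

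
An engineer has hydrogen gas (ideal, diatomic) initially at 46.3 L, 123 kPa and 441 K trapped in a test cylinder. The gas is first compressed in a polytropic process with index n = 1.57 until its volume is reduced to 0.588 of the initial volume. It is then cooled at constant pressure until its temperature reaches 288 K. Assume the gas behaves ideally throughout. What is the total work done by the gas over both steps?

n = P₁V₁/(RT₁) = 123×46.3/(8.314×441) = 1.55 mol.
Step 1 — Polytropic n=1.57: T₂ = T₁(V₁/V₂)^(n−1) = 441×(1.70)^0.57 = 597 K; P₂ = P₁(V₁/V₂)^n = 283 kPa.
W = (P₁V₁−P₂V₂)/(n−1) = (123×46.3−283×27.2)/0.57 = -3530 J.
ΔU = nCvΔT = 1.55×20.8×(597−441) = 5030 J.
Q = ΔU + W = 1500 J.
State after step 1: P = 283 kPa, V = 27.2 L, T = 597 K.
Step 2 — Isobaric: P stays 283 kPa; V/T = const ⇒ T₂ = 288 K, V₂ = 13.1 L.
W = PΔV = 283×(13.1−27.2) kPa·L = -3990 J.
ΔU = nCvΔT = 1.55×20.8×(288−597) = -9970 J.
Q = ΔU + W = nCpΔT = -14000 J.
Net over both steps: W = -7520 J, Q = -12500 J, ΔU = -4940 J.

-7520 J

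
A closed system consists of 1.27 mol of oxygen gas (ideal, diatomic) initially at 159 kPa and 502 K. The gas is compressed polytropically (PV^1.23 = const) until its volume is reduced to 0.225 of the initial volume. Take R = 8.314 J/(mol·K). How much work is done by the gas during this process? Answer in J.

V₁ = nRT₁/P₁ = 1.27×8.314×502/159 = 33.3 L.
Polytropic n=1.23: T₂ = T₁(V₁/V₂)^(n−1) = 502×(4.44)^0.23 = 707 K; P₂ = P₁(V₁/V₂)^n = 996 kPa.
W = (P₁V₁−P₂V₂)/(n−1) = (159×33.3−996×7.50)/0.23 = -9430 J.

-9430 J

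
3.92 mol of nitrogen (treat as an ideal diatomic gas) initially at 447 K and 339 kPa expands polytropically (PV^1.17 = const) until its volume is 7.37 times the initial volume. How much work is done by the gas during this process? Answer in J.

24700 J

V₁ = nRT₁/P₁ = 3.92×8.314×447/339 = 43.0 L.
Polytropic n=1.17: T₂ = T₁(V₁/V₂)^(n−1) = 447×(0.136)^0.17 = 318 K; P₂ = P₁(V₁/V₂)^n = 32.8 kPa.
W = (P₁V₁−P₂V₂)/(n−1) = (339×43.0−32.8×317)/0.17 = 24700 J.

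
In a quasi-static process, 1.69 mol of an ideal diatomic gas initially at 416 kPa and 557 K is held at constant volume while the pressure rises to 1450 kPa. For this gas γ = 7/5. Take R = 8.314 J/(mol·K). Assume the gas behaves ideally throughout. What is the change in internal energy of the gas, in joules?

48600 J

V₁ = nRT₁/P₁ = 1.69×8.314×557/416 = 18.8 L.
Isochoric: V stays 18.8 L; P/T = const ⇒ T₂ = 1940 K, P₂ = 1450 kPa.
For an ideal gas ΔU = nCvΔT with Cv = (5/2)R = 20.8 J/(mol·K).
ΔU = 1.69×20.8×(1940−557) = 48600 J.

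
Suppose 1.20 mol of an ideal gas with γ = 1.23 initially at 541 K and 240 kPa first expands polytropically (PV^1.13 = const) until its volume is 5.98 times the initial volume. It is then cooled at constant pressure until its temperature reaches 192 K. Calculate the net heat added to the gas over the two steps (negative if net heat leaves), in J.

V₁ = nRT₁/P₁ = 1.20×8.314×541/240 = 22.5 L.
Step 1 — Polytropic n=1.13: T₂ = T₁(V₁/V₂)^(n−1) = 541×(0.167)^0.13 = 429 K; P₂ = P₁(V₁/V₂)^n = 31.8 kPa.
W = (P₁V₁−P₂V₂)/(n−1) = (240×22.5−31.8×134)/0.13 = 8610 J.
ΔU = nCvΔT = 1.20×36.1×(429−541) = -4870 J.
Q = ΔU + W = 3740 J.
State after step 1: P = 31.8 kPa, V = 134 L, T = 429 K.
Step 2 — Isobaric: P stays 31.8 kPa; V/T = const ⇒ T₂ = 192 K, V₂ = 60.2 L.
W = PΔV = 31.8×(60.2−134) kPa·L = -2360 J.
ΔU = nCvΔT = 1.20×36.1×(192−429) = -10300 J.
Q = ΔU + W = nCpΔT = -12600 J.
Net over both steps: W = 6250 J, Q = -8890 J, ΔU = -15100 J.

-8890 J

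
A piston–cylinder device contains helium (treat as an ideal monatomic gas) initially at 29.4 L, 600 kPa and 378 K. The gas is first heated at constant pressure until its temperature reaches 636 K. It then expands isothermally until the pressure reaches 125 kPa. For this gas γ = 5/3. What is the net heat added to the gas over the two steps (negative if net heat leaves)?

n = P₁V₁/(RT₁) = 600×29.4/(8.314×378) = 5.61 mol.
Step 1 — Isobaric: P stays 600 kPa; V/T = const ⇒ T₂ = 636 K, V₂ = 49.5 L.
W = PΔV = 600×(49.5−29.4) kPa·L = 12000 J.
ΔU = nCvΔT = 5.61×12.5×(636−378) = 18100 J.
Q = ΔU + W = nCpΔT = 30100 J.
State after step 1: P = 600 kPa, V = 49.5 L, T = 636 K.
Step 2 — Isothermal: T stays 636 K; PV = const ⇒ V₂ = 237 L, P₂ = 125 kPa.
ΔU = 0 (ideal gas, T constant).
W = nRT ln(V₂/V₁) = 5.61×8.314×636×ln(4.80) = 46600 J.
Q = ΔU + W = 46600 J.
Net over both steps: W = 58600 J, Q = 76700 J, ΔU = 18100 J.

76700 J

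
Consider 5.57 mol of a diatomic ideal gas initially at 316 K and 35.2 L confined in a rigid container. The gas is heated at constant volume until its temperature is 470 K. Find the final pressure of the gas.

618 kPa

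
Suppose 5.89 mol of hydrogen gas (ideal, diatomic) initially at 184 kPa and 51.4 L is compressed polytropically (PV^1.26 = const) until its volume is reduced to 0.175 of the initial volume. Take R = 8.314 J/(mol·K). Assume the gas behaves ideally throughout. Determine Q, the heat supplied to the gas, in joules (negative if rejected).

-7300 J

T₁ = P₁V₁/(nR) = 184×51.4/(5.89×8.314) = 193 K.
Polytropic n=1.26: T₂ = T₁(V₁/V₂)^(n−1) = 193×(5.71)^0.26 = 304 K; P₂ = P₁(V₁/V₂)^n = 1650 kPa.
W = (P₁V₁−P₂V₂)/(n−1) = (184×51.4−1650×8.99)/0.26 = -20900 J.
ΔU = nCvΔT = 5.89×20.8×(304−193) = 13600 J.
Q = ΔU + W = -7300 J.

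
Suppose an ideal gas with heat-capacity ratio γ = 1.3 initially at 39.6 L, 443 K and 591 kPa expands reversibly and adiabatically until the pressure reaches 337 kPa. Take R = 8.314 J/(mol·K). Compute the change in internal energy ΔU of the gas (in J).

-9480 J

n = P₁V₁/(RT₁) = 591×39.6/(8.314×443) = 6.35 mol.
Adiabatic: T₂/T₁ = (P₂/P₁)^((γ−1)/γ) ⇒ T₂ = 443×(0.570)^0.231 = 389 K; V₂ = 61.0 L.
For an ideal gas ΔU = nCvΔT with Cv = R/(γ−1) = 27.7 J/(mol·K).
ΔU = 6.35×27.7×(389−443) = -9480 J.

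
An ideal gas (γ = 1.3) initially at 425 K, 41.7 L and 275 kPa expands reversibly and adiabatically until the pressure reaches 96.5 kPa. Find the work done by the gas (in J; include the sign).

n = P₁V₁/(RT₁) = 275×41.7/(8.314×425) = 3.25 mol.
Adiabatic: T₂/T₁ = (P₂/P₁)^((γ−1)/γ) ⇒ T₂ = 425×(0.351)^0.231 = 334 K; V₂ = 93.3 L.
ΔU = nCvΔT = 3.25×27.7×(334−425) = -8210 J.
Q = 0 for an adiabatic process, so W = −ΔU = 8210 J.

8210 J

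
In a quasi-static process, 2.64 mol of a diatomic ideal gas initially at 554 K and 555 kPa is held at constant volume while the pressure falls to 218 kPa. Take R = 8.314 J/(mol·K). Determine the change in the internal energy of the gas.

-18500 J

V₁ = nRT₁/P₁ = 2.64×8.314×554/555 = 21.9 L.
Isochoric: V stays 21.9 L; P/T = const ⇒ T₂ = 218 K, P₂ = 218 kPa.
For an ideal gas ΔU = nCvΔT with Cv = (5/2)R = 20.8 J/(mol·K).
ΔU = 2.64×20.8×(218−554) = -18500 J.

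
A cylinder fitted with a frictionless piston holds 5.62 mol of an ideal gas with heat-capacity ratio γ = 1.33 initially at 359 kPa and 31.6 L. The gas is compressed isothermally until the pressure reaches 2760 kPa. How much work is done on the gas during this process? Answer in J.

T₁ = P₁V₁/(nR) = 359×31.6/(5.62×8.314) = 243 K.
Isothermal: T stays 243 K; PV = const ⇒ V₂ = 4.11 L, P₂ = 2760 kPa.
W = nRT ln(V₂/V₁) = 5.62×8.314×243×ln(0.130) = -23100 J.
Work done on the gas = −W_by = 23100 J.

23100 J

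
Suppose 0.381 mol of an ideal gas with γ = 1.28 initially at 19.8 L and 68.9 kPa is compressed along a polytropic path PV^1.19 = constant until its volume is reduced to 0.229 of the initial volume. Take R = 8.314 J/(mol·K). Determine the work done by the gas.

T₁ = P₁V₁/(nR) = 68.9×19.8/(0.381×8.314) = 431 K.
Polytropic n=1.19: T₂ = T₁(V₁/V₂)^(n−1) = 431×(4.37)^0.19 = 570 K; P₂ = P₁(V₁/V₂)^n = 398 kPa.
W = (P₁V₁−P₂V₂)/(n−1) = (68.9×19.8−398×4.53)/0.19 = -2320 J.

-2320 J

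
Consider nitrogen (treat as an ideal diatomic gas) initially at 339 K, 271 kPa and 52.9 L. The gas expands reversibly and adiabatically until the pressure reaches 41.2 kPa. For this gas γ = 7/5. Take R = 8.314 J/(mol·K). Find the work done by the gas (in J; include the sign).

14900 J

n = P₁V₁/(RT₁) = 271×52.9/(8.314×339) = 5.09 mol.
Adiabatic: T₂/T₁ = (P₂/P₁)^((γ−1)/γ) ⇒ T₂ = 339×(0.152)^0.286 = 198 K; V₂ = 203 L.
ΔU = nCvΔT = 5.09×20.8×(198−339) = -14900 J.
Q = 0 for an adiabatic process, so W = −ΔU = 14900 J.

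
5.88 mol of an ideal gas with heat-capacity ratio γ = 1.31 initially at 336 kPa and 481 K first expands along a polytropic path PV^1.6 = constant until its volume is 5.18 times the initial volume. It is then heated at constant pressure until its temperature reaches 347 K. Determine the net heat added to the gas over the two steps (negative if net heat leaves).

V₁ = nRT₁/P₁ = 5.88×8.314×481/336 = 70.0 L.
Step 1 — Polytropic n=1.6: T₂ = T₁(V₁/V₂)^(n−1) = 481×(0.193)^0.60 = 179 K; P₂ = P₁(V₁/V₂)^n = 24.2 kPa.
W = (P₁V₁−P₂V₂)/(n−1) = (336×70.0−24.2×363)/0.60 = 24600 J.
ΔU = nCvΔT = 5.88×26.8×(179−481) = -47600 J.
Q = ΔU + W = -23000 J.
State after step 1: P = 24.2 kPa, V = 363 L, T = 179 K.
Step 2 — Isobaric: P stays 24.2 kPa; V/T = const ⇒ T₂ = 347 K, V₂ = 702 L.
W = PΔV = 24.2×(702−363) kPa·L = 8200 J.
ΔU = nCvΔT = 5.88×26.8×(347−179) = 26400 J.
Q = ΔU + W = nCpΔT = 34600 J.
Net over both steps: W = 32800 J, Q = 11700 J, ΔU = -21100 J.

11700 J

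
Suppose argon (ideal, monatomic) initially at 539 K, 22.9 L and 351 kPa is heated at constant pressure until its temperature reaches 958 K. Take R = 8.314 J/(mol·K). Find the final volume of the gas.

Isobaric: P stays 351 kPa; V/T = const ⇒ T₂ = 958 K, V₂ = 40.7 L.

40.7 L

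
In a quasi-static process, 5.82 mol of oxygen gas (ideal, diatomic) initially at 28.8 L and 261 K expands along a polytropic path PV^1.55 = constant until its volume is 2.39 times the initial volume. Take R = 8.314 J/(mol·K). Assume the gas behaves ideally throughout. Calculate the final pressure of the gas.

P₁ = nRT₁/V₁ = 5.82×8.314×261/28.8 = 439 kPa.
Polytropic n=1.55: T₂ = T₁(V₁/V₂)^(n−1) = 261×(0.418)^0.55 = 162 K; P₂ = P₁(V₁/V₂)^n = 114 kPa.

114 kPa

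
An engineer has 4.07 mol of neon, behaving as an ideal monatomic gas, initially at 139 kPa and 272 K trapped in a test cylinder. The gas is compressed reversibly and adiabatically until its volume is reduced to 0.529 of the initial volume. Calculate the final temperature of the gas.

V₁ = nRT₁/P₁ = 4.07×8.314×272/139 = 66.2 L.
Adiabatic: TV^(γ−1) = const ⇒ T₂ = 272×(1.89)^0.667 = 416 K; PV^γ = const ⇒ P₂ = 402 kPa.

416 K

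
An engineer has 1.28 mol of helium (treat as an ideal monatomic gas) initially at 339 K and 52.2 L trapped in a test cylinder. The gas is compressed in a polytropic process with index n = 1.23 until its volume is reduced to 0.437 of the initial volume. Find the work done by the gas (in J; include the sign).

P₁ = nRT₁/V₁ = 1.28×8.314×339/52.2 = 69.1 kPa.
Polytropic n=1.23: T₂ = T₁(V₁/V₂)^(n−1) = 339×(2.29)^0.23 = 410 K; P₂ = P₁(V₁/V₂)^n = 191 kPa.
W = (P₁V₁−P₂V₂)/(n−1) = (69.1×52.2−191×22.8)/0.23 = -3290 J.

-3290 J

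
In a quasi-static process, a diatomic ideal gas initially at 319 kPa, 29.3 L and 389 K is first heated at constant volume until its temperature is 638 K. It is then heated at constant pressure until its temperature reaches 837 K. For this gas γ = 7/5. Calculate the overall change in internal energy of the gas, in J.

26900 J

n = P₁V₁/(RT₁) = 319×29.3/(8.314×389) = 2.89 mol.
Step 1 — Isochoric: V stays 29.3 L; P/T = const ⇒ T₂ = 638 K, P₂ = 523 kPa.
W = 0 (no volume change).
ΔU = nCvΔT = 2.89×20.8×(638−389) = 15000 J.
Q = ΔU = 15000 J.
State after step 1: P = 523 kPa, V = 29.3 L, T = 638 K.
Step 2 — Isobaric: P stays 523 kPa; V/T = const ⇒ T₂ = 837 K, V₂ = 38.4 L.
W = PΔV = 523×(38.4−29.3) kPa·L = 4780 J.
ΔU = nCvΔT = 2.89×20.8×(837−638) = 12000 J.
Q = ΔU + W = nCpΔT = 16700 J.
Net over both steps: W = 4780 J, Q = 31700 J, ΔU = 26900 J.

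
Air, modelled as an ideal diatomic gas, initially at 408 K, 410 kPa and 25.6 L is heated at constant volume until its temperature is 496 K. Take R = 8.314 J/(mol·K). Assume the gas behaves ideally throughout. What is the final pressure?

498 kPa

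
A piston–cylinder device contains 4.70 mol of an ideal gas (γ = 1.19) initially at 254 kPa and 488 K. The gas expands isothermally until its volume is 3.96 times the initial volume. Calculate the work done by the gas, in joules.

V₁ = nRT₁/P₁ = 4.70×8.314×488/254 = 75.1 L.
Isothermal: T stays 488 K; PV = const ⇒ V₂ = 297 L, P₂ = 64.1 kPa.
W = nRT ln(V₂/V₁) = 4.70×8.314×488×ln(3.96) = 26200 J.

26200 J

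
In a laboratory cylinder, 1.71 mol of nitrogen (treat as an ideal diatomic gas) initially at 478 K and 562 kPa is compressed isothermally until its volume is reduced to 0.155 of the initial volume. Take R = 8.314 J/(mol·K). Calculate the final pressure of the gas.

3630 kPa

V₁ = nRT₁/P₁ = 1.71×8.314×478/562 = 12.1 L.
Isothermal: T stays 478 K; PV = const ⇒ V₂ = 1.87 L, P₂ = 3630 kPa.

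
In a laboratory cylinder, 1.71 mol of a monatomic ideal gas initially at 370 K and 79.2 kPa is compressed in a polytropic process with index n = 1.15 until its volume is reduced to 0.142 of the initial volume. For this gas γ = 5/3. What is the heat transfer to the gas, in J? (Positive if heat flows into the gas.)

V₁ = nRT₁/P₁ = 1.71×8.314×370/79.2 = 66.4 L.
Polytropic n=1.15: T₂ = T₁(V₁/V₂)^(n−1) = 370×(7.04)^0.15 = 496 K; P₂ = P₁(V₁/V₂)^n = 747 kPa.
W = (P₁V₁−P₂V₂)/(n−1) = (79.2×66.4−747×9.43)/0.15 = -11900 J.
ΔU = nCvΔT = 1.71×12.5×(496−370) = 2680 J.
Q = ΔU + W = -9240 J.

-9240 J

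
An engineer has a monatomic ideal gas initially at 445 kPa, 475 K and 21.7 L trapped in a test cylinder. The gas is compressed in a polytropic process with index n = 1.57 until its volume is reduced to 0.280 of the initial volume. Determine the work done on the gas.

n = P₁V₁/(RT₁) = 445×21.7/(8.314×475) = 2.45 mol.
Polytropic n=1.57: T₂ = T₁(V₁/V₂)^(n−1) = 475×(3.57)^0.57 = 981 K; P₂ = P₁(V₁/V₂)^n = 3280 kPa.
W = (P₁V₁−P₂V₂)/(n−1) = (445×21.7−3280×6.08)/0.57 = -18100 J.
Work done on the gas = −W_by = 18100 J.

18100 J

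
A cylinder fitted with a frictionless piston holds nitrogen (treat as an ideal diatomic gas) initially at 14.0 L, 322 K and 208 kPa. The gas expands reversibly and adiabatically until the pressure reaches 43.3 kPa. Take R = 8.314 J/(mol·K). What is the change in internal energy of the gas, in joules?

n = P₁V₁/(RT₁) = 208×14.0/(8.314×322) = 1.09 mol.
Adiabatic: T₂/T₁ = (P₂/P₁)^((γ−1)/γ) ⇒ T₂ = 322×(0.208)^0.286 = 206 K; V₂ = 43.0 L.
For an ideal gas ΔU = nCvΔT with Cv = (5/2)R = 20.8 J/(mol·K).
ΔU = 1.09×20.8×(206−322) = -2630 J.

-2630 J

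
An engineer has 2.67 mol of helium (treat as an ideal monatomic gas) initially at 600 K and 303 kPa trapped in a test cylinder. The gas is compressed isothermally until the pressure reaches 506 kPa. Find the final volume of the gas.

V₁ = nRT₁/P₁ = 2.67×8.314×600/303 = 44.0 L.
Isothermal: T stays 600 K; PV = const ⇒ V₂ = 26.3 L, P₂ = 506 kPa.

26.3 L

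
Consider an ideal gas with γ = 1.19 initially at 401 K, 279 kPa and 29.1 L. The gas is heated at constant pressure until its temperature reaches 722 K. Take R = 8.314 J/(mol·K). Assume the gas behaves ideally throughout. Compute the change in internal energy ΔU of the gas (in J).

34200 J

n = P₁V₁/(RT₁) = 279×29.1/(8.314×401) = 2.44 mol.
Isobaric: P stays 279 kPa; V/T = const ⇒ T₂ = 722 K, V₂ = 52.4 L.
For an ideal gas ΔU = nCvΔT with Cv = R/(γ−1) = 43.8 J/(mol·K).
ΔU = 2.44×43.8×(722−401) = 34200 J.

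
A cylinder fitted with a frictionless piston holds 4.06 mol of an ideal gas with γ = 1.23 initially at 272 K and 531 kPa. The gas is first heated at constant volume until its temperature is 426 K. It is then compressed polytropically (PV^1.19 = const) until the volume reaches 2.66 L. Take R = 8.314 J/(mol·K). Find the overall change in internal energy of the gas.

49300 J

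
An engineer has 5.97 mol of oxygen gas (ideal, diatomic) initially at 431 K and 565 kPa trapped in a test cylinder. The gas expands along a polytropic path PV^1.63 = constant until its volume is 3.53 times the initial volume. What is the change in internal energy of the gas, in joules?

V₁ = nRT₁/P₁ = 5.97×8.314×431/565 = 37.9 L.
Polytropic n=1.63: T₂ = T₁(V₁/V₂)^(n−1) = 431×(0.283)^0.63 = 195 K; P₂ = P₁(V₁/V₂)^n = 72.3 kPa.
For an ideal gas ΔU = nCvΔT with Cv = (5/2)R = 20.8 J/(mol·K).
ΔU = 5.97×20.8×(195−431) = -29300 J.

-29300 J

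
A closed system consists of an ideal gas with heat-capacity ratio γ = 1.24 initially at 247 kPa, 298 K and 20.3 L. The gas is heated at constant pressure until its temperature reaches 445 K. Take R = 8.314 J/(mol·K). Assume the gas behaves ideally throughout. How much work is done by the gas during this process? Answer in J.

2470 J

n = P₁V₁/(RT₁) = 247×20.3/(8.314×298) = 2.02 mol.
Isobaric: P stays 247 kPa; V/T = const ⇒ T₂ = 445 K, V₂ = 30.3 L.
W = PΔV = 247×(30.3−20.3) kPa·L = 2470 J.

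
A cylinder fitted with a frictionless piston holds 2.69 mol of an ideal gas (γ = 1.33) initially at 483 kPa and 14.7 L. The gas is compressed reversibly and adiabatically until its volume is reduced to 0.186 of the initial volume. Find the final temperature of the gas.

553 K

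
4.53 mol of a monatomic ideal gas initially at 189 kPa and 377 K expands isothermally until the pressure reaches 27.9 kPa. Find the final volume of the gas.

V₁ = nRT₁/P₁ = 4.53×8.314×377/189 = 75.1 L.
Isothermal: T stays 377 K; PV = const ⇒ V₂ = 509 L, P₂ = 27.9 kPa.

509 L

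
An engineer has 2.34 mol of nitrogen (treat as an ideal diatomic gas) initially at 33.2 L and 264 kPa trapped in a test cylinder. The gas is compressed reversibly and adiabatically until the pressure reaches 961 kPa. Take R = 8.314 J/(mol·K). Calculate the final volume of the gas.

T₁ = P₁V₁/(nR) = 264×33.2/(2.34×8.314) = 451 K.
Adiabatic: T₂/T₁ = (P₂/P₁)^((γ−1)/γ) ⇒ T₂ = 451×(3.64)^0.286 = 652 K; V₂ = 13.2 L.

13.2 L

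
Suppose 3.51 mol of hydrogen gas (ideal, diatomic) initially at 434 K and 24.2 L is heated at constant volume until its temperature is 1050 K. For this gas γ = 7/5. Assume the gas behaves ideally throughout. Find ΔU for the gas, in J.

44900 J

P₁ = nRT₁/V₁ = 3.51×8.314×434/24.2 = 523 kPa.
Isochoric: V stays 24.2 L; P/T = const ⇒ T₂ = 1050 K, P₂ = 1270 kPa.
For an ideal gas ΔU = nCvΔT with Cv = (5/2)R = 20.8 J/(mol·K).
ΔU = 3.51×20.8×(1050−434) = 44900 J.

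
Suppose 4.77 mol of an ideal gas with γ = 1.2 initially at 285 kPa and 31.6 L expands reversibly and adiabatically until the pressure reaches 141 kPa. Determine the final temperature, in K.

202 K

T₁ = P₁V₁/(nR) = 285×31.6/(4.77×8.314) = 227 K.
Adiabatic: T₂/T₁ = (P₂/P₁)^((γ−1)/γ) ⇒ T₂ = 227×(0.495)^0.167 = 202 K; V₂ = 56.8 L.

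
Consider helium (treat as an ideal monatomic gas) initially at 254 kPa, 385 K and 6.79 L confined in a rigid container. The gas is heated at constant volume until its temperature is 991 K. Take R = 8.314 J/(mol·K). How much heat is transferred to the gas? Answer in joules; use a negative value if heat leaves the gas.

4070 J

n = P₁V₁/(RT₁) = 254×6.79/(8.314×385) = 0.539 mol.
Isochoric: V stays 6.79 L; P/T = const ⇒ T₂ = 991 K, P₂ = 654 kPa.
W = 0 (no volume change).
ΔU = nCvΔT = 0.539×12.5×(991−385) = 4070 J.
Q = ΔU = 4070 J.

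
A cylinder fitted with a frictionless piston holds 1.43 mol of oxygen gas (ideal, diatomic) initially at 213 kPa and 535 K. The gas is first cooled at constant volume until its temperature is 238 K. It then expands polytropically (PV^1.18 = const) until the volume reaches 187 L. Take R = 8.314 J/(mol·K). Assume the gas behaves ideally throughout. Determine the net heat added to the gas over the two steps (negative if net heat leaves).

-6400 J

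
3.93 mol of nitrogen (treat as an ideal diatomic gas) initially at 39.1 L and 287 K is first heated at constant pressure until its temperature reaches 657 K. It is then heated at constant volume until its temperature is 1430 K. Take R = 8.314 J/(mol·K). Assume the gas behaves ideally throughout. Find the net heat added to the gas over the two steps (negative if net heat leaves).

105000 J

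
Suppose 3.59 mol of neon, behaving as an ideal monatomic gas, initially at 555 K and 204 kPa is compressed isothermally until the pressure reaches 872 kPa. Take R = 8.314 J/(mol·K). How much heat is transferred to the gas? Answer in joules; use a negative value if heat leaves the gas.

V₁ = nRT₁/P₁ = 3.59×8.314×555/204 = 81.2 L.
Isothermal: T stays 555 K; PV = const ⇒ V₂ = 19.0 L, P₂ = 872 kPa.
ΔU = 0 (ideal gas, T constant).
W = nRT ln(V₂/V₁) = 3.59×8.314×555×ln(0.234) = -24100 J.
Q = ΔU + W = -24100 J.

-24100 J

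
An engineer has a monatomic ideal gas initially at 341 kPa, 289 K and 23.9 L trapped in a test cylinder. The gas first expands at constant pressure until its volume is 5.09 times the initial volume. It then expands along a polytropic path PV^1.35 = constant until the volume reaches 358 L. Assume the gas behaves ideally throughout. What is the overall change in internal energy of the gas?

n = P₁V₁/(RT₁) = 341×23.9/(8.314×289) = 3.39 mol.
Step 1 — Isobaric: P stays 341 kPa; V/T = const ⇒ T₂ = 1470 K, V₂ = 122 L.
W = PΔV = 341×(122−23.9) kPa·L = 33300 J.
ΔU = nCvΔT = 3.39×12.5×(1470−289) = 50000 J.
Q = ΔU + W = nCpΔT = 83300 J.
State after step 1: P = 341 kPa, V = 122 L, T = 1470 K.
Step 2 — Polytropic n=1.35: T₂ = T₁(V₁/V₂)^(n−1) = 1470×(0.340)^0.35 = 1010 K; P₂ = P₁(V₁/V₂)^n = 79.4 kPa.
W = (P₁V₁−P₂V₂)/(n−1) = (341×122−79.4×358)/0.35 = 37300 J.
ΔU = nCvΔT = 3.39×12.5×(1010−1470) = -19600 J.
Q = ΔU + W = 17700 J.
Net over both steps: W = 70600 J, Q = 101000 J, ΔU = 30400 J.

30400 J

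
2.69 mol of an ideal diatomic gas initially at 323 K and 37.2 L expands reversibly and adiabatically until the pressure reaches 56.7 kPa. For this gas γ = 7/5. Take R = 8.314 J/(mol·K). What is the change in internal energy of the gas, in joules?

P₁ = nRT₁/V₁ = 2.69×8.314×323/37.2 = 194 kPa.
Adiabatic: T₂/T₁ = (P₂/P₁)^((γ−1)/γ) ⇒ T₂ = 323×(0.292)^0.286 = 227 K; V₂ = 89.6 L.
For an ideal gas ΔU = nCvΔT with Cv = (5/2)R = 20.8 J/(mol·K).
ΔU = 2.69×20.8×(227−323) = -5360 J.

-5360 J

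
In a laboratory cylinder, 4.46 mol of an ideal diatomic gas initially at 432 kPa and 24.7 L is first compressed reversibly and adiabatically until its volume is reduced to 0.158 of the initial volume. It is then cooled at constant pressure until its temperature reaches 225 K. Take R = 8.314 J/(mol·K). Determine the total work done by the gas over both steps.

T₁ = P₁V₁/(nR) = 432×24.7/(4.46×8.314) = 288 K.
Step 1 — Adiabatic: TV^(γ−1) = const ⇒ T₂ = 288×(6.33)^0.400 = 602 K; PV^γ = const ⇒ P₂ = 5720 kPa.
ΔU = nCvΔT = 4.46×20.8×(602−288) = 29100 J.
Q = 0 for an adiabatic process, so W = −ΔU = -29100 J.
State after step 1: P = 5720 kPa, V = 3.90 L, T = 602 K.
Step 2 — Isobaric: P stays 5720 kPa; V/T = const ⇒ T₂ = 225 K, V₂ = 1.46 L.
W = PΔV = 5720×(1.46−3.90) kPa·L = -14000 J.
ΔU = nCvΔT = 4.46×20.8×(225−602) = -34900 J.
Q = ΔU + W = nCpΔT = -48900 J.
Net over both steps: W = -43100 J, Q = -48900 J, ΔU = -5820 J.

-43100 J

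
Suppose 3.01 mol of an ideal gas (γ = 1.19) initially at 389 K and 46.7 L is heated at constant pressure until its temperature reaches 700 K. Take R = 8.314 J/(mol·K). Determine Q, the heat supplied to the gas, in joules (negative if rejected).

P₁ = nRT₁/V₁ = 3.01×8.314×389/46.7 = 208 kPa.
Isobaric: P stays 208 kPa; V/T = const ⇒ T₂ = 700 K, V₂ = 84.0 L.
W = PΔV = 208×(84.0−46.7) kPa·L = 7780 J.
ΔU = nCvΔT = 3.01×43.8×(700−389) = 41000 J.
Q = ΔU + W = nCpΔT = 48700 J.

48700 J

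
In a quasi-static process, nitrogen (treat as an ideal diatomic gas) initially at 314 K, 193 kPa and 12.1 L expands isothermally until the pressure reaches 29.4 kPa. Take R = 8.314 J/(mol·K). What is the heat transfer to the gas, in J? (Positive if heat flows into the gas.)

n = P₁V₁/(RT₁) = 193×12.1/(8.314×314) = 0.895 mol.
Isothermal: T stays 314 K; PV = const ⇒ V₂ = 79.4 L, P₂ = 29.4 kPa.
ΔU = 0 (ideal gas, T constant).
W = nRT ln(V₂/V₁) = 0.895×8.314×314×ln(6.56) = 4390 J.
Q = ΔU + W = 4390 J.

4390 J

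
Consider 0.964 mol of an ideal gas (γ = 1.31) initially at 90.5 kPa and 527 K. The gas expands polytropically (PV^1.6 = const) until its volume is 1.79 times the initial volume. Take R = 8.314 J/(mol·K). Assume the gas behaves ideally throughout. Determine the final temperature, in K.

V₁ = nRT₁/P₁ = 0.964×8.314×527/90.5 = 46.7 L.
Polytropic n=1.6: T₂ = T₁(V₁/V₂)^(n−1) = 527×(0.559)^0.60 = 372 K; P₂ = P₁(V₁/V₂)^n = 35.7 kPa.

372 K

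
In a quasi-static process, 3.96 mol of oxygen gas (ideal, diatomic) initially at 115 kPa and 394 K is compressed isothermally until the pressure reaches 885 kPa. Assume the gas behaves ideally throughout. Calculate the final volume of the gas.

V₁ = nRT₁/P₁ = 3.96×8.314×394/115 = 113 L.
Isothermal: T stays 394 K; PV = const ⇒ V₂ = 14.7 L, P₂ = 885 kPa.

14.7 L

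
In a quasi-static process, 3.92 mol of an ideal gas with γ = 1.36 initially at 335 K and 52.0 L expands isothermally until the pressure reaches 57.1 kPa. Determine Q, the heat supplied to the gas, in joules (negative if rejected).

14200 J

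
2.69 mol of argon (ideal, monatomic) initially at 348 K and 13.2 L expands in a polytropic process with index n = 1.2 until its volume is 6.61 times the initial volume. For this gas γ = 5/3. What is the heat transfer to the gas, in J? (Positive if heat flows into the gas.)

P₁ = nRT₁/V₁ = 2.69×8.314×348/13.2 = 590 kPa.
Polytropic n=1.2: T₂ = T₁(V₁/V₂)^(n−1) = 348×(0.151)^0.20 = 239 K; P₂ = P₁(V₁/V₂)^n = 61.1 kPa.
W = (P₁V₁−P₂V₂)/(n−1) = (590×13.2−61.1×87.3)/0.20 = 12200 J.
ΔU = nCvΔT = 2.69×12.5×(239−348) = -3670 J.
Q = ΔU + W = 8570 J.

8570 J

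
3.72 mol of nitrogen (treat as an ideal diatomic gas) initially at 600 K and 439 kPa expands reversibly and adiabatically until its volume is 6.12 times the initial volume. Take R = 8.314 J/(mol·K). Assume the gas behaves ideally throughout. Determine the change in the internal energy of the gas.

V₁ = nRT₁/P₁ = 3.72×8.314×600/439 = 42.3 L.
Adiabatic: TV^(γ−1) = const ⇒ T₂ = 600×(0.163)^0.400 = 291 K; PV^γ = const ⇒ P₂ = 34.8 kPa.
For an ideal gas ΔU = nCvΔT with Cv = (5/2)R = 20.8 J/(mol·K).
ΔU = 3.72×20.8×(291−600) = -23900 J.

-23900 J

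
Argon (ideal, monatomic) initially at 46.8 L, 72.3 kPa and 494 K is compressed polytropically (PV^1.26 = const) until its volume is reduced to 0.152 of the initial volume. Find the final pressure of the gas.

Polytropic n=1.26: T₂ = T₁(V₁/V₂)^(n−1) = 494×(6.58)^0.26 = 806 K; P₂ = P₁(V₁/V₂)^n = 776 kPa.

776 kPa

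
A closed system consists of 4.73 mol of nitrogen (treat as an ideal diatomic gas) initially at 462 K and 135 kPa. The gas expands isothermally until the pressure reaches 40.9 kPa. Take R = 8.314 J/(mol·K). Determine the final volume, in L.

V₁ = nRT₁/P₁ = 4.73×8.314×462/135 = 135 L.
Isothermal: T stays 462 K; PV = const ⇒ V₂ = 444 L, P₂ = 40.9 kPa.

444 L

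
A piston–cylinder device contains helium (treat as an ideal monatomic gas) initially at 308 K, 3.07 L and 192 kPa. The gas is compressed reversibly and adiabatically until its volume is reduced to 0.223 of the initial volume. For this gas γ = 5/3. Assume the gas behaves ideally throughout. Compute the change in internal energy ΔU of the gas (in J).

n = P₁V₁/(RT₁) = 192×3.07/(8.314×308) = 0.230 mol.
Adiabatic: TV^(γ−1) = const ⇒ T₂ = 308×(4.48)^0.667 = 838 K; PV^γ = const ⇒ P₂ = 2340 kPa.
For an ideal gas ΔU = nCvΔT with Cv = (3/2)R = 12.5 J/(mol·K).
ΔU = 0.230×12.5×(838−308) = 1520 J.

1520 J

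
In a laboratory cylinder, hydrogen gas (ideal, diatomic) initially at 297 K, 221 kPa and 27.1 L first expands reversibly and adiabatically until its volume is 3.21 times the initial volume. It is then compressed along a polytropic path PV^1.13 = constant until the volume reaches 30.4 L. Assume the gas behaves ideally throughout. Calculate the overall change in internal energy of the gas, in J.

-4210 J

n = P₁V₁/(RT₁) = 221×27.1/(8.314×297) = 2.43 mol.
Step 1 — Adiabatic: TV^(γ−1) = const ⇒ T₂ = 297×(0.312)^0.400 = 186 K; PV^γ = const ⇒ P₂ = 43.2 kPa.
ΔU = nCvΔT = 2.43×20.8×(186−297) = -5580 J.
Q = 0 for an adiabatic process, so W = −ΔU = 5580 J.
State after step 1: P = 43.2 kPa, V = 87.0 L, T = 186 K.
Step 2 — Polytropic n=1.13: T₂ = T₁(V₁/V₂)^(n−1) = 186×(2.86)^0.13 = 214 K; P₂ = P₁(V₁/V₂)^n = 142 kPa.
W = (P₁V₁−P₂V₂)/(n−1) = (43.2×87.0−142×30.4)/0.13 = -4230 J.
ΔU = nCvΔT = 2.43×20.8×(214−186) = 1380 J.
Q = ΔU + W = -2860 J.
Net over both steps: W = 1350 J, Q = -2860 J, ΔU = -4210 J.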